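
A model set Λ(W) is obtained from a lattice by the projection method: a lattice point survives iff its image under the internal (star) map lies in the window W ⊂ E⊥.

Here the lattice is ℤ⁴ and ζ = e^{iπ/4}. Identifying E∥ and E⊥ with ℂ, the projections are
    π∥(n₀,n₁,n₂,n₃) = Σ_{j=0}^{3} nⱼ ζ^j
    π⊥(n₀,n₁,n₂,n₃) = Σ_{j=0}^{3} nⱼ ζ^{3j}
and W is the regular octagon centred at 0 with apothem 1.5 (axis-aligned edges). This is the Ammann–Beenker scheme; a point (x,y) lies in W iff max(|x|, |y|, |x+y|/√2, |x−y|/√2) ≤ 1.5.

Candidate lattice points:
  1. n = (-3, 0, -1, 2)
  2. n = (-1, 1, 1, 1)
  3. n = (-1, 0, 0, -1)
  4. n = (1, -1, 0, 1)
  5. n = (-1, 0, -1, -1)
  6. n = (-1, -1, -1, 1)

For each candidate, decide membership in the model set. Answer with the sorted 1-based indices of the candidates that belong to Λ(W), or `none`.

2, 6

π⊥(n) = n₀ + n₁ζ³ + n₂ζ⁶ + n₃ζ⁹ where ζ = e^{iπ/4}.
candidate 1: n = (-3, 0, -1, 2) → π⊥ ≈ (-1.5858, +2.4142); max(|x|,|y|,|x±y|/√2) = 2.8284 > 1.5 ⇒ ∉ W
candidate 2: n = (-1, 1, 1, 1) → π⊥ ≈ (-1.0000, +0.4142); max(|x|,|y|,|x±y|/√2) = 1.0000 ≤ 1.5 ⇒ ∈ W
candidate 3: n = (-1, 0, 0, -1) → π⊥ ≈ (-1.7071, -0.7071); max(|x|,|y|,|x±y|/√2) = 1.7071 > 1.5 ⇒ ∉ W
candidate 4: n = (1, -1, 0, 1) → π⊥ ≈ (+2.4142, +0.0000); max(|x|,|y|,|x±y|/√2) = 2.4142 > 1.5 ⇒ ∉ W
candidate 5: n = (-1, 0, -1, -1) → π⊥ ≈ (-1.7071, +0.2929); max(|x|,|y|,|x±y|/√2) = 1.7071 > 1.5 ⇒ ∉ W
candidate 6: n = (-1, -1, -1, 1) → π⊥ ≈ (+0.4142, +1.0000); max(|x|,|y|,|x±y|/√2) = 1.0000 ≤ 1.5 ⇒ ∈ W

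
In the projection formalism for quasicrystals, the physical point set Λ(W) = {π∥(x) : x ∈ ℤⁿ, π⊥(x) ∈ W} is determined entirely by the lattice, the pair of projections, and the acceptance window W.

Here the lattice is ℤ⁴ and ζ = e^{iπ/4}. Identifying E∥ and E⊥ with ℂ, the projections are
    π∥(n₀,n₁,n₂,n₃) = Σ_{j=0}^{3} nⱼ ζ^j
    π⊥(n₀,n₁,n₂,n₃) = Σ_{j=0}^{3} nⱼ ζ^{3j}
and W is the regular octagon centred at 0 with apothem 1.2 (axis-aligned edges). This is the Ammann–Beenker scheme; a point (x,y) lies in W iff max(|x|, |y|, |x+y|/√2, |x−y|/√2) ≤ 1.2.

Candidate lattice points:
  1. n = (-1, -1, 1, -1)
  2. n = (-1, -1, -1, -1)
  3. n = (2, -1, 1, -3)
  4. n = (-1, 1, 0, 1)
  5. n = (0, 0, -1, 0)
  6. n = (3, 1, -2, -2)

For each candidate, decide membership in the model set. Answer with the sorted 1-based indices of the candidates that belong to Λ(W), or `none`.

2, 5

Internal map: ζ^{3j} for j=0..3 gives (1,0), (−√2/2,√2/2), (0,−1), (√2/2,√2/2).
#1 (-1, -1, 1, -1): internal (-1.00000, -2.41421); octagon support 2.41421 vs apothem 1.2 → ∉ W
#2 (-1, -1, -1, -1): internal (-1.00000, -0.41421); octagon support 1.00000 vs apothem 1.2 → ∈ W
#3 (2, -1, 1, -3): internal (0.58579, -3.82843); octagon support 3.82843 vs apothem 1.2 → ∉ W
#4 (-1, 1, 0, 1): internal (-1.00000, 1.41421); octagon support 1.70711 vs apothem 1.2 → ∉ W
#5 (0, 0, -1, 0): internal (0.00000, 1.00000); octagon support 1.00000 vs apothem 1.2 → ∈ W
#6 (3, 1, -2, -2): internal (0.87868, 1.29289); octagon support 1.53553 vs apothem 1.2 → ∉ W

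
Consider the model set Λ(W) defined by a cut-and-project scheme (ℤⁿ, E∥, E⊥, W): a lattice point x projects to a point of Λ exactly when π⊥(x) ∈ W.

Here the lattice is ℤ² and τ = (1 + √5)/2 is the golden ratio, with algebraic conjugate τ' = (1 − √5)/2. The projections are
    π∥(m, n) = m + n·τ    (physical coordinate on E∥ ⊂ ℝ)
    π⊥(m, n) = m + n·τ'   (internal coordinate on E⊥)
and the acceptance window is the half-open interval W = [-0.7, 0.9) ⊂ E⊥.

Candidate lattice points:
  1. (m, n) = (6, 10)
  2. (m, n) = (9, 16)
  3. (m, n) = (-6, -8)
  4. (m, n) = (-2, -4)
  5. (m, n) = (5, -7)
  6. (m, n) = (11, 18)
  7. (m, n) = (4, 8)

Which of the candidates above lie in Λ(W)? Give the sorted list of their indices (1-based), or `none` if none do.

τ' = (1−√5)/2 ≈ -0.61803.
[1] lift (6,10): star map gives -0.18034; window check -0.7 ≤ -0.18034 < 0.9 is true → IN Λ
[2] lift (9,16): star map gives -0.88854; window check -0.7 ≤ -0.88854 < 0.9 is false → out
[3] lift (-6,-8): star map gives -1.05573; window check -0.7 ≤ -1.05573 < 0.9 is false → out
[4] lift (-2,-4): star map gives 0.47214; window check -0.7 ≤ 0.47214 < 0.9 is true → IN Λ
[5] lift (5,-7): star map gives 9.32624; window check -0.7 ≤ 9.32624 < 0.9 is false → out
[6] lift (11,18): star map gives -0.12461; window check -0.7 ≤ -0.12461 < 0.9 is true → IN Λ
[7] lift (4,8): star map gives -0.94427; window check -0.7 ≤ -0.94427 < 0.9 is false → out

1, 4, 6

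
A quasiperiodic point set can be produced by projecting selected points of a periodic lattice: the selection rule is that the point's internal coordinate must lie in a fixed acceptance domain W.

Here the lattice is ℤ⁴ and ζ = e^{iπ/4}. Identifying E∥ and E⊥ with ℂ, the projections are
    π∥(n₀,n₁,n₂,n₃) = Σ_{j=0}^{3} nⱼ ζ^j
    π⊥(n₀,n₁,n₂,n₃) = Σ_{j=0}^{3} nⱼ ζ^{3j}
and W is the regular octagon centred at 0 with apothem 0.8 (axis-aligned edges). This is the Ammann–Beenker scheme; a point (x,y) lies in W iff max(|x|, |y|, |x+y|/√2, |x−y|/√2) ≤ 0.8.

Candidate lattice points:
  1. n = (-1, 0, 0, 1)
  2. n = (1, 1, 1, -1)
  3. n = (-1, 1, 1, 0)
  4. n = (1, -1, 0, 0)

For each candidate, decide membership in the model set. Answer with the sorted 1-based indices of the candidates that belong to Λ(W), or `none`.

1

π⊥(n) = n₀ + n₁ζ³ + n₂ζ⁶ + n₃ζ⁹ where ζ = e^{iπ/4}.
#1 (-1, 0, 0, 1): internal (-0.2929, 0.7071); octagon support 0.7071 vs apothem 0.8 → ∈ W
#2 (1, 1, 1, -1): internal (-0.4142, -1.0000); octagon support 1.0000 vs apothem 0.8 → ∉ W
#3 (-1, 1, 1, 0): internal (-1.7071, -0.2929); octagon support 1.7071 vs apothem 0.8 → ∉ W
#4 (1, -1, 0, 0): internal (1.7071, -0.7071); octagon support 1.7071 vs apothem 0.8 → ∉ W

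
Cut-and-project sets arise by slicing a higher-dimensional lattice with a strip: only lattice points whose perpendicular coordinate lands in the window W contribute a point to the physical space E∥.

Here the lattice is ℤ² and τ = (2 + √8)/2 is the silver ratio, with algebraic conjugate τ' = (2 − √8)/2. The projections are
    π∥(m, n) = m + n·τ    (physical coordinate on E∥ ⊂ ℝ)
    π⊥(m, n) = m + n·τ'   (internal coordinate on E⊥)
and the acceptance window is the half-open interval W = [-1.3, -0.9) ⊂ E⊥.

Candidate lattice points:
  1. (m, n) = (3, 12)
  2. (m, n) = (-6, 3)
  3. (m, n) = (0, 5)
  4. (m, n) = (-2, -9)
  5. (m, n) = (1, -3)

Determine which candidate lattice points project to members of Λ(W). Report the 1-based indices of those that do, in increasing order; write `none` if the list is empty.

none

Compute τ' = (2−√8)/2 = -0.4142, so π⊥(m,n) = m -0.4142·n.
candidate 1: (m,n)=(3,12) → π∥ = 3+12·τ ≈ 31.9706, π⊥ = 3+12·τ' ≈ -1.9706 ∉ [-1.3, -0.9) ⇒ out
candidate 2: (m,n)=(-6,3) → π∥ = -6+3·τ ≈ 1.2426, π⊥ = -6+3·τ' ≈ -7.2426 ∉ [-1.3, -0.9) ⇒ out
candidate 3: (m,n)=(0,5) → π∥ = 0+5·τ ≈ 12.0711, π⊥ = 0+5·τ' ≈ -2.0711 ∉ [-1.3, -0.9) ⇒ out
candidate 4: (m,n)=(-2,-9) → π∥ = -2-9·τ ≈ -23.7279, π⊥ = -2-9·τ' ≈ 1.7279 ∉ [-1.3, -0.9) ⇒ out
candidate 5: (m,n)=(1,-3) → π∥ = 1-3·τ ≈ -6.2426, π⊥ = 1-3·τ' ≈ 2.2426 ∉ [-1.3, -0.9) ⇒ out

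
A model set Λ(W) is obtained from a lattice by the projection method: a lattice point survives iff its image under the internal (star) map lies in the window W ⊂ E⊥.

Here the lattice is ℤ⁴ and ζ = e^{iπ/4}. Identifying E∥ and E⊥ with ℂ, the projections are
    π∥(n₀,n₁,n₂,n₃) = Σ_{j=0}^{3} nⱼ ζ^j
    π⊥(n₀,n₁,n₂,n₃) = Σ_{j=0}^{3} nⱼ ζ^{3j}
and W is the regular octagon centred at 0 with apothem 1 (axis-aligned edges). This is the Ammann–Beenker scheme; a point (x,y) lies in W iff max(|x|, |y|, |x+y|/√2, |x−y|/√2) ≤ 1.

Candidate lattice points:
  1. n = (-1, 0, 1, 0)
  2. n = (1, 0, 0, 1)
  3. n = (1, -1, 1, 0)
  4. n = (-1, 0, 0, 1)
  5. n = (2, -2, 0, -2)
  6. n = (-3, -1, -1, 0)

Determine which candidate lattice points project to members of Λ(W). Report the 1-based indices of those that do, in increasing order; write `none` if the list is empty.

4

π⊥(n) = n₀ + n₁ζ³ + n₂ζ⁶ + n₃ζ⁹ where ζ = e^{iπ/4}.
candidate 1: n = (-1, 0, 1, 0) → π⊥ ≈ (-1.0000, -1.0000); max(|x|,|y|,|x±y|/√2) = 1.4142 > 1 ⇒ ∉ W
candidate 2: n = (1, 0, 0, 1) → π⊥ ≈ (+1.7071, +0.7071); max(|x|,|y|,|x±y|/√2) = 1.7071 > 1 ⇒ ∉ W
candidate 3: n = (1, -1, 1, 0) → π⊥ ≈ (+1.7071, -1.7071); max(|x|,|y|,|x±y|/√2) = 2.4142 > 1 ⇒ ∉ W
candidate 4: n = (-1, 0, 0, 1) → π⊥ ≈ (-0.2929, +0.7071); max(|x|,|y|,|x±y|/√2) = 0.7071 ≤ 1 ⇒ ∈ W
candidate 5: n = (2, -2, 0, -2) → π⊥ ≈ (+2.0000, -2.8284); max(|x|,|y|,|x±y|/√2) = 3.4142 > 1 ⇒ ∉ W
candidate 6: n = (-3, -1, -1, 0) → π⊥ ≈ (-2.2929, +0.2929); max(|x|,|y|,|x±y|/√2) = 2.2929 > 1 ⇒ ∉ W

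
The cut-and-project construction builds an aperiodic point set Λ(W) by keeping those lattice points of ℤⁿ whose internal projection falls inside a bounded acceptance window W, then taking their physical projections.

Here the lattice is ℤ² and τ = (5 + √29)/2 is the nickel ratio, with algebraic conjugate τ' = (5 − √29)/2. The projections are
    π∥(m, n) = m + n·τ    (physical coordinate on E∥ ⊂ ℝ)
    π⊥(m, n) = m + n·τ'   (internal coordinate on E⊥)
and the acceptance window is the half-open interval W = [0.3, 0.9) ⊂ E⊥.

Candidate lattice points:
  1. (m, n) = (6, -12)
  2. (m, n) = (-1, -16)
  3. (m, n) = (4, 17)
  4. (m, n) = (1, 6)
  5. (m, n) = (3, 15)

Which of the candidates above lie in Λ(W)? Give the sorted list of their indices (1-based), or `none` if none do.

τ' = (5−√29)/2 ≈ -0.19258.
[1] lift (6,-12): star map gives 8.31099; window check 0.3 ≤ 8.31099 < 0.9 is false → out
[2] lift (-1,-16): star map gives 2.08132; window check 0.3 ≤ 2.08132 < 0.9 is false → out
[3] lift (4,17): star map gives 0.72610; window check 0.3 ≤ 0.72610 < 0.9 is true → IN Λ
[4] lift (1,6): star map gives -0.15549; window check 0.3 ≤ -0.15549 < 0.9 is false → out
[5] lift (3,15): star map gives 0.11126; window check 0.3 ≤ 0.11126 < 0.9 is false → out

3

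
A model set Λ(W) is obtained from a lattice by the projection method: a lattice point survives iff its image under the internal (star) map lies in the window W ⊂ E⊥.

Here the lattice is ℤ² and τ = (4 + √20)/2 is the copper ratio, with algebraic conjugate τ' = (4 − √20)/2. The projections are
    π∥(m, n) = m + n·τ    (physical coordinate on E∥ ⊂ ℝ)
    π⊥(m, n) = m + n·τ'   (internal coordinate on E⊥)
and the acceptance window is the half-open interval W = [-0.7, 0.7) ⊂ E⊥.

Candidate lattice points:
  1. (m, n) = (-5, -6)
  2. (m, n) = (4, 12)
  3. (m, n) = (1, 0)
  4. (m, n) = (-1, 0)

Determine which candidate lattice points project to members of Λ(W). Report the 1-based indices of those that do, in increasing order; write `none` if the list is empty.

τ' = (4−√20)/2 ≈ -0.23607.
#1 (-5,-6): internal coord -5 + (-6)·τ' = -3.58359; -3.58359 ∉ [-0.7, 0.7) → out
#2 (4,12): internal coord 4 + (12)·τ' = +1.16718; +1.16718 ∉ [-0.7, 0.7) → out
#3 (1,0): internal coord 1 + (0)·τ' = +1.00000; +1.00000 ∉ [-0.7, 0.7) → out
#4 (-1,0): internal coord -1 + (0)·τ' = -1.00000; -1.00000 ∉ [-0.7, 0.7) → out

none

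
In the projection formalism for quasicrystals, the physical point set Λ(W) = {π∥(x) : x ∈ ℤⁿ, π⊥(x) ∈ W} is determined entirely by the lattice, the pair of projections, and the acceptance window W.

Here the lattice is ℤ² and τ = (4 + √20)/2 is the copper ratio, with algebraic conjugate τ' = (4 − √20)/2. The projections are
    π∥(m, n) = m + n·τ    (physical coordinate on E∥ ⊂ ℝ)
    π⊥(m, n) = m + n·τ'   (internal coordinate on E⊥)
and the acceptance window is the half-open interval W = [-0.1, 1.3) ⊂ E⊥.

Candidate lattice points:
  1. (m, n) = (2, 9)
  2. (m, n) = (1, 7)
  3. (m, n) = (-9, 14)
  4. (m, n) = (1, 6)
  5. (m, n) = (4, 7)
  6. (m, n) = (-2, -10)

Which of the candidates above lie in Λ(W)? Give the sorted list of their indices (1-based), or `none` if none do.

Compute τ' = (4−√20)/2 = -0.236068, so π⊥(m,n) = m -0.236068·n.
[1] lift (2,9): star map gives -0.124612; window check -0.1 ≤ -0.124612 < 1.3 is false → out
[2] lift (1,7): star map gives -0.652476; window check -0.1 ≤ -0.652476 < 1.3 is false → out
[3] lift (-9,14): star map gives -12.304952; window check -0.1 ≤ -12.304952 < 1.3 is false → out
[4] lift (1,6): star map gives -0.416408; window check -0.1 ≤ -0.416408 < 1.3 is false → out
[5] lift (4,7): star map gives 2.347524; window check -0.1 ≤ 2.347524 < 1.3 is false → out
[6] lift (-2,-10): star map gives 0.360680; window check -0.1 ≤ 0.360680 < 1.3 is true → IN Λ

6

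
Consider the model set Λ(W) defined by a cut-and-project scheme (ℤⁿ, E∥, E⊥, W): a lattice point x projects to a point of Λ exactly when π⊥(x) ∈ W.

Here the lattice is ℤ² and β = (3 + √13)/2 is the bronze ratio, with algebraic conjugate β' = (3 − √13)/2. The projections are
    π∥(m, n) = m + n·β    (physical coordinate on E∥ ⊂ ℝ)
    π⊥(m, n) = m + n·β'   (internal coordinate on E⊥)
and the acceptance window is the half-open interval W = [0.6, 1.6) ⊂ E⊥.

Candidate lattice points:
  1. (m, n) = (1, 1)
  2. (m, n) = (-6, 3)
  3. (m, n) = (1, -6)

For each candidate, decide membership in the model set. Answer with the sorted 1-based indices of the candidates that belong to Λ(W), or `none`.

1

β' = (3−√13)/2 ≈ -0.302776.
[1] lift (1,1): star map gives 0.697224; window check 0.6 ≤ 0.697224 < 1.6 is true → IN Λ
[2] lift (-6,3): star map gives -6.908327; window check 0.6 ≤ -6.908327 < 1.6 is false → out
[3] lift (1,-6): star map gives 2.816654; window check 0.6 ≤ 2.816654 < 1.6 is false → out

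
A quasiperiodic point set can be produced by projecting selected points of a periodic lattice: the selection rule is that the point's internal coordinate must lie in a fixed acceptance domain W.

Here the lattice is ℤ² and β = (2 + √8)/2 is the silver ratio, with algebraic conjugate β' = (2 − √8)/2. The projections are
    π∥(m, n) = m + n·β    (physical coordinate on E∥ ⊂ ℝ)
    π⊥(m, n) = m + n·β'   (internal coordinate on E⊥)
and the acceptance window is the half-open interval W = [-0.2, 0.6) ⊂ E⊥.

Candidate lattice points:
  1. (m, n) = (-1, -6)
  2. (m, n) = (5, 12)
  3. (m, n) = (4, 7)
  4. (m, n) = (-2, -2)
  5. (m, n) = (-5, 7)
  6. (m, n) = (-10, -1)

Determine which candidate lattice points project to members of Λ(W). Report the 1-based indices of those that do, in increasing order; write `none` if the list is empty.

2

Compute β' = (2−√8)/2 = -0.414214, so π⊥(m,n) = m -0.414214·n.
#1 (-1,-6): internal coord -1 + (-6)·β' = +1.485281; +1.485281 ∉ [-0.2, 0.6) → out
#2 (5,12): internal coord 5 + (12)·β' = +0.029437; +0.029437 ∈ [-0.2, 0.6) → IN Λ
#3 (4,7): internal coord 4 + (7)·β' = +1.100505; +1.100505 ∉ [-0.2, 0.6) → out
#4 (-2,-2): internal coord -2 + (-2)·β' = -1.171573; -1.171573 ∉ [-0.2, 0.6) → out
#5 (-5,7): internal coord -5 + (7)·β' = -7.899495; -7.899495 ∉ [-0.2, 0.6) → out
#6 (-10,-1): internal coord -10 + (-1)·β' = -9.585786; -9.585786 ∉ [-0.2, 0.6) → out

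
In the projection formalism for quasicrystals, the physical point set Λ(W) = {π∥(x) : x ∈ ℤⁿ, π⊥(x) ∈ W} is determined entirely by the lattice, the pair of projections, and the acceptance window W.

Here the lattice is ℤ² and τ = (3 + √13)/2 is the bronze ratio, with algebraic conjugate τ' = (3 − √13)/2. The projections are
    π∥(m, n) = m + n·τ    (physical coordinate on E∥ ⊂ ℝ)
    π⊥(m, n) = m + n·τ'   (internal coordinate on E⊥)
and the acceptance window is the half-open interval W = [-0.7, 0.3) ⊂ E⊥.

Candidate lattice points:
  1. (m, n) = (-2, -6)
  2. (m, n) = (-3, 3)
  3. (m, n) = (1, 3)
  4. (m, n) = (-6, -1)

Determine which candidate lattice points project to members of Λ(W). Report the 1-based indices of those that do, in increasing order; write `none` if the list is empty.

Compute τ' = (3−√13)/2 = -0.3028, so π⊥(m,n) = m -0.3028·n.
candidate 1: (m,n)=(-2,-6) → π∥ = -2-6·τ ≈ -21.8167, π⊥ = -2-6·τ' ≈ -0.1833 ∈ [-0.7, 0.3) ⇒ IN Λ
candidate 2: (m,n)=(-3,3) → π∥ = -3+3·τ ≈ 6.9083, π⊥ = -3+3·τ' ≈ -3.9083 ∉ [-0.7, 0.3) ⇒ out
candidate 3: (m,n)=(1,3) → π∥ = 1+3·τ ≈ 10.9083, π⊥ = 1+3·τ' ≈ 0.0917 ∈ [-0.7, 0.3) ⇒ IN Λ
candidate 4: (m,n)=(-6,-1) → π∥ = -6-1·τ ≈ -9.3028, π⊥ = -6-1·τ' ≈ -5.6972 ∉ [-0.7, 0.3) ⇒ out

1, 3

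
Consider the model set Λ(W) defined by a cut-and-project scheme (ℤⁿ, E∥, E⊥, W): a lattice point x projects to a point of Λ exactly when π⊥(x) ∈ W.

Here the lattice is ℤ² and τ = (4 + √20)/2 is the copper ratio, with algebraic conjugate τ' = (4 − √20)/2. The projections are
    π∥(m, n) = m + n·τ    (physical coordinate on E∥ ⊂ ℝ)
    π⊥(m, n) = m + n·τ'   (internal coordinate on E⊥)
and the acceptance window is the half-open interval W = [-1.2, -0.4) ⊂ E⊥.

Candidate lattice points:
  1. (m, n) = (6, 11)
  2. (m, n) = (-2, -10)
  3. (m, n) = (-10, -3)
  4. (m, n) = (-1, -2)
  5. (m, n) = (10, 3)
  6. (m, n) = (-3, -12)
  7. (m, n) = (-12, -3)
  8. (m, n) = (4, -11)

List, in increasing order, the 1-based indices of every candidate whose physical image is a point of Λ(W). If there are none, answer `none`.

Numerically τ ≈ 4.236068 and τ' = −1/τ ≈ -0.236068.
candidate 1: (m,n)=(6,11) → π∥ = 6+11·τ ≈ 52.596748, π⊥ = 6+11·τ' ≈ 3.403252 ∉ [-1.2, -0.4) ⇒ out
candidate 2: (m,n)=(-2,-10) → π∥ = -2-10·τ ≈ -44.360680, π⊥ = -2-10·τ' ≈ 0.360680 ∉ [-1.2, -0.4) ⇒ out
candidate 3: (m,n)=(-10,-3) → π∥ = -10-3·τ ≈ -22.708204, π⊥ = -10-3·τ' ≈ -9.291796 ∉ [-1.2, -0.4) ⇒ out
candidate 4: (m,n)=(-1,-2) → π∥ = -1-2·τ ≈ -9.472136, π⊥ = -1-2·τ' ≈ -0.527864 ∈ [-1.2, -0.4) ⇒ IN Λ
candidate 5: (m,n)=(10,3) → π∥ = 10+3·τ ≈ 22.708204, π⊥ = 10+3·τ' ≈ 9.291796 ∉ [-1.2, -0.4) ⇒ out
candidate 6: (m,n)=(-3,-12) → π∥ = -3-12·τ ≈ -53.832816, π⊥ = -3-12·τ' ≈ -0.167184 ∉ [-1.2, -0.4) ⇒ out
candidate 7: (m,n)=(-12,-3) → π∥ = -12-3·τ ≈ -24.708204, π⊥ = -12-3·τ' ≈ -11.291796 ∉ [-1.2, -0.4) ⇒ out
candidate 8: (m,n)=(4,-11) → π∥ = 4-11·τ ≈ -42.596748, π⊥ = 4-11·τ' ≈ 6.596748 ∉ [-1.2, -0.4) ⇒ out

4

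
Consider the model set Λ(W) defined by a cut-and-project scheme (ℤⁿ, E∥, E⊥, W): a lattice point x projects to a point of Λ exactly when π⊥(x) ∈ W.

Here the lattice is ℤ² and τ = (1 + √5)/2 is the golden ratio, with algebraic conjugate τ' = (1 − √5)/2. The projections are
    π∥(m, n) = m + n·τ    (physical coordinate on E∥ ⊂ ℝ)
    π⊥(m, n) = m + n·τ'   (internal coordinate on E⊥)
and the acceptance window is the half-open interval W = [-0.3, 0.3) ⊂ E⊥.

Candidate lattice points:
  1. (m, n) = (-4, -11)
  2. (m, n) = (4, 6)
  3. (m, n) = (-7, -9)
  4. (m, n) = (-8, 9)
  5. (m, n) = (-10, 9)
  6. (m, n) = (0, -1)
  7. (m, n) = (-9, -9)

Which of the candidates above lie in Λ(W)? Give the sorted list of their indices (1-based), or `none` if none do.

Compute τ' = (1−√5)/2 = -0.618034, so π⊥(m,n) = m -0.618034·n.
#1 (-4,-11): internal coord -4 + (-11)·τ' = +2.798374; +2.798374 ∉ [-0.3, 0.3) → out
#2 (4,6): internal coord 4 + (6)·τ' = +0.291796; +0.291796 ∈ [-0.3, 0.3) → IN Λ
#3 (-7,-9): internal coord -7 + (-9)·τ' = -1.437694; -1.437694 ∉ [-0.3, 0.3) → out
#4 (-8,9): internal coord -8 + (9)·τ' = -13.562306; -13.562306 ∉ [-0.3, 0.3) → out
#5 (-10,9): internal coord -10 + (9)·τ' = -15.562306; -15.562306 ∉ [-0.3, 0.3) → out
#6 (0,-1): internal coord 0 + (-1)·τ' = +0.618034; +0.618034 ∉ [-0.3, 0.3) → out
#7 (-9,-9): internal coord -9 + (-9)·τ' = -3.437694; -3.437694 ∉ [-0.3, 0.3) → out

2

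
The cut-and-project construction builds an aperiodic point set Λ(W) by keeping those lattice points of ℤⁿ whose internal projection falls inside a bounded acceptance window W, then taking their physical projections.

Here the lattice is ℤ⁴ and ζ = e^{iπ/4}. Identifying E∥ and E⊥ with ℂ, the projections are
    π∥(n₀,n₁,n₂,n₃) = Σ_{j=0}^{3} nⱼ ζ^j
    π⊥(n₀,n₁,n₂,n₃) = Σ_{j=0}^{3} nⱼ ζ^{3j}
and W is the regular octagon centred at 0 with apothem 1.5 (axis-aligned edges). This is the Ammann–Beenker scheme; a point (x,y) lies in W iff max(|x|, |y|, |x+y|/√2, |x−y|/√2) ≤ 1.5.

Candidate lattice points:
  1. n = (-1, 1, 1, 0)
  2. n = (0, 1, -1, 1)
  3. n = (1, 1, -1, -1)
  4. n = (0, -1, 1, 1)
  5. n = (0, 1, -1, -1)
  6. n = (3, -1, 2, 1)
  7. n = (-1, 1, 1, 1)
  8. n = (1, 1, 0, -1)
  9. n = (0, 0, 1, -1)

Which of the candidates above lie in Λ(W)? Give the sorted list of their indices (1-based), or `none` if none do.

3, 7, 8

π⊥(n) = n₀ + n₁ζ³ + n₂ζ⁶ + n₃ζ⁹ where ζ = e^{iπ/4}.
candidate 1: n = (-1, 1, 1, 0) → π⊥ ≈ (-1.707107, -0.292893); max(|x|,|y|,|x±y|/√2) = 1.707107 > 1.5 ⇒ ∉ W
candidate 2: n = (0, 1, -1, 1) → π⊥ ≈ (+0.000000, +2.414214); max(|x|,|y|,|x±y|/√2) = 2.414214 > 1.5 ⇒ ∉ W
candidate 3: n = (1, 1, -1, -1) → π⊥ ≈ (-0.414214, +1.000000); max(|x|,|y|,|x±y|/√2) = 1.000000 ≤ 1.5 ⇒ ∈ W
candidate 4: n = (0, -1, 1, 1) → π⊥ ≈ (+1.414214, -1.000000); max(|x|,|y|,|x±y|/√2) = 1.707107 > 1.5 ⇒ ∉ W
candidate 5: n = (0, 1, -1, -1) → π⊥ ≈ (-1.414214, +1.000000); max(|x|,|y|,|x±y|/√2) = 1.707107 > 1.5 ⇒ ∉ W
candidate 6: n = (3, -1, 2, 1) → π⊥ ≈ (+4.414214, -2.000000); max(|x|,|y|,|x±y|/√2) = 4.535534 > 1.5 ⇒ ∉ W
candidate 7: n = (-1, 1, 1, 1) → π⊥ ≈ (-1.000000, +0.414214); max(|x|,|y|,|x±y|/√2) = 1.000000 ≤ 1.5 ⇒ ∈ W
candidate 8: n = (1, 1, 0, -1) → π⊥ ≈ (-0.414214, +0.000000); max(|x|,|y|,|x±y|/√2) = 0.414214 ≤ 1.5 ⇒ ∈ W
candidate 9: n = (0, 0, 1, -1) → π⊥ ≈ (-0.707107, -1.707107); max(|x|,|y|,|x±y|/√2) = 1.707107 > 1.5 ⇒ ∉ W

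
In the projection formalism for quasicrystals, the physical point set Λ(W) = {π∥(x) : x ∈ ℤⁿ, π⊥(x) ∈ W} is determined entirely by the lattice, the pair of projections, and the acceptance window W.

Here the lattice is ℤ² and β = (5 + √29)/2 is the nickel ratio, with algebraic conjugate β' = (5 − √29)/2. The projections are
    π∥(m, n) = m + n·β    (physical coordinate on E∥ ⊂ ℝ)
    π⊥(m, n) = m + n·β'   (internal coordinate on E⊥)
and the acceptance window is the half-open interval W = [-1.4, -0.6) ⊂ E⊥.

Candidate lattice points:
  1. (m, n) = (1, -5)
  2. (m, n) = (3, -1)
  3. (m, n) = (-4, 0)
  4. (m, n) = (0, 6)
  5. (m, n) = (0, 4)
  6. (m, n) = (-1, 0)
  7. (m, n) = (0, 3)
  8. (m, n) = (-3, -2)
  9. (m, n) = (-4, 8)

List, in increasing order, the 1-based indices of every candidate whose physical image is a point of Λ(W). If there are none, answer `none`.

4, 5, 6

β' = (5−√29)/2 ≈ -0.1926.
[1] lift (1,-5): star map gives 1.9629; window check -1.4 ≤ 1.9629 < -0.6 is false → out
[2] lift (3,-1): star map gives 3.1926; window check -1.4 ≤ 3.1926 < -0.6 is false → out
[3] lift (-4,0): star map gives -4.0000; window check -1.4 ≤ -4.0000 < -0.6 is false → out
[4] lift (0,6): star map gives -1.1555; window check -1.4 ≤ -1.1555 < -0.6 is true → IN Λ
[5] lift (0,4): star map gives -0.7703; window check -1.4 ≤ -0.7703 < -0.6 is true → IN Λ
[6] lift (-1,0): star map gives -1.0000; window check -1.4 ≤ -1.0000 < -0.6 is true → IN Λ
[7] lift (0,3): star map gives -0.5777; window check -1.4 ≤ -0.5777 < -0.6 is false → out
[8] lift (-3,-2): star map gives -2.6148; window check -1.4 ≤ -2.6148 < -0.6 is false → out
[9] lift (-4,8): star map gives -5.5407; window check -1.4 ≤ -5.5407 < -0.6 is false → out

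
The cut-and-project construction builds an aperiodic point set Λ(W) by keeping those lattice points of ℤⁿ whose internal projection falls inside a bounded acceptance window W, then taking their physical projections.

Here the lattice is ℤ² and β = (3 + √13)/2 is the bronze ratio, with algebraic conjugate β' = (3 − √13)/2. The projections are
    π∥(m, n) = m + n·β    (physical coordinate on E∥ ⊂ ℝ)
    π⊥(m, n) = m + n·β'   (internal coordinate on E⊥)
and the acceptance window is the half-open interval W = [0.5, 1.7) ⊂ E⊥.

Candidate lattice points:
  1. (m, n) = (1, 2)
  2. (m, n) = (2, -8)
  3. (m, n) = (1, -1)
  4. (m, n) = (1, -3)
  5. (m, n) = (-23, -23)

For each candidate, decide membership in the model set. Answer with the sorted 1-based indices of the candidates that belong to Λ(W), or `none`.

3

β' = (3−√13)/2 ≈ -0.3028.
candidate 1: (m,n)=(1,2) → π∥ = 1+2·β ≈ 7.6056, π⊥ = 1+2·β' ≈ 0.3944 ∉ [0.5, 1.7) ⇒ out
candidate 2: (m,n)=(2,-8) → π∥ = 2-8·β ≈ -24.4222, π⊥ = 2-8·β' ≈ 4.4222 ∉ [0.5, 1.7) ⇒ out
candidate 3: (m,n)=(1,-1) → π∥ = 1-1·β ≈ -2.3028, π⊥ = 1-1·β' ≈ 1.3028 ∈ [0.5, 1.7) ⇒ IN Λ
candidate 4: (m,n)=(1,-3) → π∥ = 1-3·β ≈ -8.9083, π⊥ = 1-3·β' ≈ 1.9083 ∉ [0.5, 1.7) ⇒ out
candidate 5: (m,n)=(-23,-23) → π∥ = -23-23·β ≈ -98.9638, π⊥ = -23-23·β' ≈ -16.0362 ∉ [0.5, 1.7) ⇒ out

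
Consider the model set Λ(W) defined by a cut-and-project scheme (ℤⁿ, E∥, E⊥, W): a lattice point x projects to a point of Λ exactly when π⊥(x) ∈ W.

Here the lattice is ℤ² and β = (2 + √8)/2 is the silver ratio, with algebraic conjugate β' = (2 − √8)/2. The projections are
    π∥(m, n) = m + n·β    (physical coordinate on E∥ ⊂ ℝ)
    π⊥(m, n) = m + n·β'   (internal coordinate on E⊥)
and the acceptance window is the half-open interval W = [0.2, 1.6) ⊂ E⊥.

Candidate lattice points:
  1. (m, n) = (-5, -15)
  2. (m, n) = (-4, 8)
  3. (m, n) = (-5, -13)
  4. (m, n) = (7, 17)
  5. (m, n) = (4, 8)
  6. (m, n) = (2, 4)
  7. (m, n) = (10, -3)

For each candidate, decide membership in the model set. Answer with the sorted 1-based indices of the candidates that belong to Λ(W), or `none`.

β' = (2−√8)/2 ≈ -0.414214.
[1] lift (-5,-15): star map gives 1.213203; window check 0.2 ≤ 1.213203 < 1.6 is true → IN Λ
[2] lift (-4,8): star map gives -7.313708; window check 0.2 ≤ -7.313708 < 1.6 is false → out
[3] lift (-5,-13): star map gives 0.384776; window check 0.2 ≤ 0.384776 < 1.6 is true → IN Λ
[4] lift (7,17): star map gives -0.041631; window check 0.2 ≤ -0.041631 < 1.6 is false → out
[5] lift (4,8): star map gives 0.686292; window check 0.2 ≤ 0.686292 < 1.6 is true → IN Λ
[6] lift (2,4): star map gives 0.343146; window check 0.2 ≤ 0.343146 < 1.6 is true → IN Λ
[7] lift (10,-3): star map gives 11.242641; window check 0.2 ≤ 11.242641 < 1.6 is false → out

1, 3, 5, 6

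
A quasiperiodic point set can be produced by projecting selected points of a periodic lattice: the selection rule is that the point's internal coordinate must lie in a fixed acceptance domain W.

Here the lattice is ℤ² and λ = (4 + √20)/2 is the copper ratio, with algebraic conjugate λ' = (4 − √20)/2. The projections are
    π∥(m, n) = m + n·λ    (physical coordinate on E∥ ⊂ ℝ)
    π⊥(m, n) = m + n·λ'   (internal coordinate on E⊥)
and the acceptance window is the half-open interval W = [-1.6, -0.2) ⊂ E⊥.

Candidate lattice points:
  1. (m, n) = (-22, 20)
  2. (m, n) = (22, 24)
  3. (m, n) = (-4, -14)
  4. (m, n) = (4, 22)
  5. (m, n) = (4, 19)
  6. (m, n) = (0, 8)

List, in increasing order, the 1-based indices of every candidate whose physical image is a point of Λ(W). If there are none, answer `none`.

λ' = (4−√20)/2 ≈ -0.23607.
#1 (-22,20): internal coord -22 + (20)·λ' = -26.72136; -26.72136 ∉ [-1.6, -0.2) → out
#2 (22,24): internal coord 22 + (24)·λ' = +16.33437; +16.33437 ∉ [-1.6, -0.2) → out
#3 (-4,-14): internal coord -4 + (-14)·λ' = -0.69505; -0.69505 ∈ [-1.6, -0.2) → IN Λ
#4 (4,22): internal coord 4 + (22)·λ' = -1.19350; -1.19350 ∈ [-1.6, -0.2) → IN Λ
#5 (4,19): internal coord 4 + (19)·λ' = -0.48529; -0.48529 ∈ [-1.6, -0.2) → IN Λ
#6 (0,8): internal coord 0 + (8)·λ' = -1.88854; -1.88854 ∉ [-1.6, -0.2) → out

3, 4, 5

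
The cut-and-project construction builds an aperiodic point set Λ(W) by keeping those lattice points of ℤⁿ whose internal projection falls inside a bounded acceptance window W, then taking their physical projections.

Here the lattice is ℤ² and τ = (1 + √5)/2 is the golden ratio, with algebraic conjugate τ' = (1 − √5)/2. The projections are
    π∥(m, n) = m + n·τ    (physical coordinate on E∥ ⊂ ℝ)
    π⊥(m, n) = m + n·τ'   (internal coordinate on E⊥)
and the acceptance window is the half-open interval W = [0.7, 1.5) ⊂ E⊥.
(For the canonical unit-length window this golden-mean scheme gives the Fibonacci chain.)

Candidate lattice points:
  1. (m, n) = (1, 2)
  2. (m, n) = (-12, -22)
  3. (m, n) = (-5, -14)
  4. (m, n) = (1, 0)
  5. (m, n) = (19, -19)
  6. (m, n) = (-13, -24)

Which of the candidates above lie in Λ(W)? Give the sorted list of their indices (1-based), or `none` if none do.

Compute τ' = (1−√5)/2 = -0.618034, so π⊥(m,n) = m -0.618034·n.
[1] lift (1,2): star map gives -0.236068; window check 0.7 ≤ -0.236068 < 1.5 is false → out
[2] lift (-12,-22): star map gives 1.596748; window check 0.7 ≤ 1.596748 < 1.5 is false → out
[3] lift (-5,-14): star map gives 3.652476; window check 0.7 ≤ 3.652476 < 1.5 is false → out
[4] lift (1,0): star map gives 1.000000; window check 0.7 ≤ 1.000000 < 1.5 is true → IN Λ
[5] lift (19,-19): star map gives 30.742646; window check 0.7 ≤ 30.742646 < 1.5 is false → out
[6] lift (-13,-24): star map gives 1.832816; window check 0.7 ≤ 1.832816 < 1.5 is false → out

4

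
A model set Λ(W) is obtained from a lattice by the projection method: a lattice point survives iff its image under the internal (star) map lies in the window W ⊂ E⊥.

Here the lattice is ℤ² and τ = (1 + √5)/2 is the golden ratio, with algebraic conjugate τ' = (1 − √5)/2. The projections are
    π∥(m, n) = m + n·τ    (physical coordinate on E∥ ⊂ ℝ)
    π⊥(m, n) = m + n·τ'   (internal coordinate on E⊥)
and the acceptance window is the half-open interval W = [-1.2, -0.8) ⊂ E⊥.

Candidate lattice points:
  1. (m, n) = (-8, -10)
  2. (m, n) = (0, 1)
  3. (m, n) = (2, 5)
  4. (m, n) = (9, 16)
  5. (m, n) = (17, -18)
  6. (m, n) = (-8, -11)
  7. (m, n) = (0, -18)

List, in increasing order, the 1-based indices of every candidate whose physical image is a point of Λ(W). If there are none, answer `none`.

τ' = (1−√5)/2 ≈ -0.6180.
candidate 1: (m,n)=(-8,-10) → π∥ = -8-10·τ ≈ -24.1803, π⊥ = -8-10·τ' ≈ -1.8197 ∉ [-1.2, -0.8) ⇒ out
candidate 2: (m,n)=(0,1) → π∥ = 0+1·τ ≈ 1.6180, π⊥ = 0+1·τ' ≈ -0.6180 ∉ [-1.2, -0.8) ⇒ out
candidate 3: (m,n)=(2,5) → π∥ = 2+5·τ ≈ 10.0902, π⊥ = 2+5·τ' ≈ -1.0902 ∈ [-1.2, -0.8) ⇒ IN Λ
candidate 4: (m,n)=(9,16) → π∥ = 9+16·τ ≈ 34.8885, π⊥ = 9+16·τ' ≈ -0.8885 ∈ [-1.2, -0.8) ⇒ IN Λ
candidate 5: (m,n)=(17,-18) → π∥ = 17-18·τ ≈ -12.1246, π⊥ = 17-18·τ' ≈ 28.1246 ∉ [-1.2, -0.8) ⇒ out
candidate 6: (m,n)=(-8,-11) → π∥ = -8-11·τ ≈ -25.7984, π⊥ = -8-11·τ' ≈ -1.2016 ∉ [-1.2, -0.8) ⇒ out
candidate 7: (m,n)=(0,-18) → π∥ = 0-18·τ ≈ -29.1246, π⊥ = 0-18·τ' ≈ 11.1246 ∉ [-1.2, -0.8) ⇒ out

3, 4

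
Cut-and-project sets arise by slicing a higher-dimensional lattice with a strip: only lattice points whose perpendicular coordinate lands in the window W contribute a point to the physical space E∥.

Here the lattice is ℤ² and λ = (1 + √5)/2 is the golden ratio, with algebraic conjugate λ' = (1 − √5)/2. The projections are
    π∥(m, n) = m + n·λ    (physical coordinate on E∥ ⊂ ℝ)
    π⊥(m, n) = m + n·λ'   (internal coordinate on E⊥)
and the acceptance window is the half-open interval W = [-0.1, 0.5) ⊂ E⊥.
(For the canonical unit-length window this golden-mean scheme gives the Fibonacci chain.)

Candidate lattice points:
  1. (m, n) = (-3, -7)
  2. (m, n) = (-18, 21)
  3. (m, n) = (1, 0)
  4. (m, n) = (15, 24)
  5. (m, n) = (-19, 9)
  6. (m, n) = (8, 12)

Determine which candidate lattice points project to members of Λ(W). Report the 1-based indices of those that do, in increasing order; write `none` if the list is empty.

Compute λ' = (1−√5)/2 = -0.6180, so π⊥(m,n) = m -0.6180·n.
[1] lift (-3,-7): star map gives 1.3262; window check -0.1 ≤ 1.3262 < 0.5 is false → out
[2] lift (-18,21): star map gives -30.9787; window check -0.1 ≤ -30.9787 < 0.5 is false → out
[3] lift (1,0): star map gives 1.0000; window check -0.1 ≤ 1.0000 < 0.5 is false → out
[4] lift (15,24): star map gives 0.1672; window check -0.1 ≤ 0.1672 < 0.5 is true → IN Λ
[5] lift (-19,9): star map gives -24.5623; window check -0.1 ≤ -24.5623 < 0.5 is false → out
[6] lift (8,12): star map gives 0.5836; window check -0.1 ≤ 0.5836 < 0.5 is false → out

4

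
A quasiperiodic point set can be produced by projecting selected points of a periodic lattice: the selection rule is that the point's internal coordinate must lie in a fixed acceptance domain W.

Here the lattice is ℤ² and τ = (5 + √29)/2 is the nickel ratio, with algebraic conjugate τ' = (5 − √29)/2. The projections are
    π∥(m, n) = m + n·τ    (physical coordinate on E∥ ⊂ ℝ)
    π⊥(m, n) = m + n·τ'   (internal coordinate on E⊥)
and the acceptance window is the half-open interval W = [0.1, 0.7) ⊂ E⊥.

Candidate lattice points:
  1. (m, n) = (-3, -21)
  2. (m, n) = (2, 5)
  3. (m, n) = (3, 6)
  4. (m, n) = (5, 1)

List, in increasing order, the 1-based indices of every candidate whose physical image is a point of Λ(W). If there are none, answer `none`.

Numerically τ ≈ 5.1926 and τ' = −1/τ ≈ -0.1926.
[1] lift (-3,-21): star map gives 1.0442; window check 0.1 ≤ 1.0442 < 0.7 is false → out
[2] lift (2,5): star map gives 1.0371; window check 0.1 ≤ 1.0371 < 0.7 is false → out
[3] lift (3,6): star map gives 1.8445; window check 0.1 ≤ 1.8445 < 0.7 is false → out
[4] lift (5,1): star map gives 4.8074; window check 0.1 ≤ 4.8074 < 0.7 is false → out

none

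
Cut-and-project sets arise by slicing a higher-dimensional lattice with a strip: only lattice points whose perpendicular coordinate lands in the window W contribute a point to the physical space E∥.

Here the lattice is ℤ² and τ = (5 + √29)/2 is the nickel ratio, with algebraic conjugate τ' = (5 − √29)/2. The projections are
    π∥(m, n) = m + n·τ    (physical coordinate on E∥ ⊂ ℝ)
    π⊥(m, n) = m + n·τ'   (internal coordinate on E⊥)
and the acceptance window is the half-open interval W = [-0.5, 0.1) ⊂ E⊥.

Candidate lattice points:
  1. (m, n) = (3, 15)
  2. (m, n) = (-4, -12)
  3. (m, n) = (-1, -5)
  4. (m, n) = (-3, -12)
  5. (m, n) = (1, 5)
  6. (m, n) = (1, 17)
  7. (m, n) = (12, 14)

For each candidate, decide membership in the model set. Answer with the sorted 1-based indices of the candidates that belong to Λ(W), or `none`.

3, 5

τ' = (5−√29)/2 ≈ -0.1926.
#1 (3,15): internal coord 3 + (15)·τ' = +0.1113; +0.1113 ∉ [-0.5, 0.1) → out
#2 (-4,-12): internal coord -4 + (-12)·τ' = -1.6890; -1.6890 ∉ [-0.5, 0.1) → out
#3 (-1,-5): internal coord -1 + (-5)·τ' = -0.0371; -0.0371 ∈ [-0.5, 0.1) → IN Λ
#4 (-3,-12): internal coord -3 + (-12)·τ' = -0.6890; -0.6890 ∉ [-0.5, 0.1) → out
#5 (1,5): internal coord 1 + (5)·τ' = +0.0371; +0.0371 ∈ [-0.5, 0.1) → IN Λ
#6 (1,17): internal coord 1 + (17)·τ' = -2.2739; -2.2739 ∉ [-0.5, 0.1) → out
#7 (12,14): internal coord 12 + (14)·τ' = +9.3038; +9.3038 ∉ [-0.5, 0.1) → out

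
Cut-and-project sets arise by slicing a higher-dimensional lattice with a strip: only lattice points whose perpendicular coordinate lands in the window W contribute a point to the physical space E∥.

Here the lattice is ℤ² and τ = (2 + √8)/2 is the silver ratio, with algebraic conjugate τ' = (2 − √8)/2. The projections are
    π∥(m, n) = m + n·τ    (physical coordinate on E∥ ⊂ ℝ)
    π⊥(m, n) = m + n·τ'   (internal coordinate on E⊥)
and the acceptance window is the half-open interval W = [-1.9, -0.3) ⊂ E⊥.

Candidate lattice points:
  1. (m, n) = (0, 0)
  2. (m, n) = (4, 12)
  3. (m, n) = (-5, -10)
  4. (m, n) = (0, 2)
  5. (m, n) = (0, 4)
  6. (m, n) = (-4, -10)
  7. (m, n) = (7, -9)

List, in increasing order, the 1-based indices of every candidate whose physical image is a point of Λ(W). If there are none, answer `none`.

τ' = (2−√8)/2 ≈ -0.414214.
#1 (0,0): internal coord 0 + (0)·τ' = +0.000000; +0.000000 ∉ [-1.9, -0.3) → out
#2 (4,12): internal coord 4 + (12)·τ' = -0.970563; -0.970563 ∈ [-1.9, -0.3) → IN Λ
#3 (-5,-10): internal coord -5 + (-10)·τ' = -0.857864; -0.857864 ∈ [-1.9, -0.3) → IN Λ
#4 (0,2): internal coord 0 + (2)·τ' = -0.828427; -0.828427 ∈ [-1.9, -0.3) → IN Λ
#5 (0,4): internal coord 0 + (4)·τ' = -1.656854; -1.656854 ∈ [-1.9, -0.3) → IN Λ
#6 (-4,-10): internal coord -4 + (-10)·τ' = +0.142136; +0.142136 ∉ [-1.9, -0.3) → out
#7 (7,-9): internal coord 7 + (-9)·τ' = +10.727922; +10.727922 ∉ [-1.9, -0.3) → out

2, 3, 4, 5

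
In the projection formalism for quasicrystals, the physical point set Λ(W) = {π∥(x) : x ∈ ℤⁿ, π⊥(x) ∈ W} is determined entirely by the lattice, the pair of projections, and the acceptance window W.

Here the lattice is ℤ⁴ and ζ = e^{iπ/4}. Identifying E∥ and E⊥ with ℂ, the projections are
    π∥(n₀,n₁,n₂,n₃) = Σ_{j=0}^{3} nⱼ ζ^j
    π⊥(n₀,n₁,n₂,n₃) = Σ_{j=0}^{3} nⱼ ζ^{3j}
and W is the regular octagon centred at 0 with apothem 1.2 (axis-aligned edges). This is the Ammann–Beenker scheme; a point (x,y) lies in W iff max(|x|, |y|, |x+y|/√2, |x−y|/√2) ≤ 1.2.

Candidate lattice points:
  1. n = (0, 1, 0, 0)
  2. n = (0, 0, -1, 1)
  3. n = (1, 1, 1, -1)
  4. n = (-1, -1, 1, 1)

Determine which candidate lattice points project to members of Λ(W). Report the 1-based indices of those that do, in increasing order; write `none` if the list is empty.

1, 3, 4

Internal map: ζ^{3j} for j=0..3 gives (1,0), (−√2/2,√2/2), (0,−1), (√2/2,√2/2).
candidate 1: n = (0, 1, 0, 0) → π⊥ ≈ (-0.7071, +0.7071); max(|x|,|y|,|x±y|/√2) = 1.0000 ≤ 1.2 ⇒ ∈ W
candidate 2: n = (0, 0, -1, 1) → π⊥ ≈ (+0.7071, +1.7071); max(|x|,|y|,|x±y|/√2) = 1.7071 > 1.2 ⇒ ∉ W
candidate 3: n = (1, 1, 1, -1) → π⊥ ≈ (-0.4142, -1.0000); max(|x|,|y|,|x±y|/√2) = 1.0000 ≤ 1.2 ⇒ ∈ W
candidate 4: n = (-1, -1, 1, 1) → π⊥ ≈ (+0.4142, -1.0000); max(|x|,|y|,|x±y|/√2) = 1.0000 ≤ 1.2 ⇒ ∈ W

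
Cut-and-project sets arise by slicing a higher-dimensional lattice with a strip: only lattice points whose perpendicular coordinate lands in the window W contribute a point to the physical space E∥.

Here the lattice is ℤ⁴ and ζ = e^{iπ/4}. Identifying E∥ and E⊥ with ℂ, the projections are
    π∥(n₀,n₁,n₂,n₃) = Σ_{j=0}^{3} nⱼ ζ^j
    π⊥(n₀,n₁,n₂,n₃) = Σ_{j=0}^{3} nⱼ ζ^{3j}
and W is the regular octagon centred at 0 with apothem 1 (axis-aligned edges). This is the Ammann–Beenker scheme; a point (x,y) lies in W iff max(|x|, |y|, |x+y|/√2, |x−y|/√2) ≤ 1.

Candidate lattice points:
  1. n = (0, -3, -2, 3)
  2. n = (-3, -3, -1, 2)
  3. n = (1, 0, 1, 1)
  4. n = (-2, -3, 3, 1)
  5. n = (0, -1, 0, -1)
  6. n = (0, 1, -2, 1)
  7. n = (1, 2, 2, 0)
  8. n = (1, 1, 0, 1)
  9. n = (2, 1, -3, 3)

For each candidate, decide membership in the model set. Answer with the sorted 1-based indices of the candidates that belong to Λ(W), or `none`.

2, 7

With ζ = e^{iπ/4} the internal vectors are ζ^0,ζ^3,ζ^6,ζ^9.
candidate 1: n = (0, -3, -2, 3) → π⊥ ≈ (+4.24264, +2.00000); max(|x|,|y|,|x±y|/√2) = 4.41421 > 1 ⇒ ∉ W
candidate 2: n = (-3, -3, -1, 2) → π⊥ ≈ (+0.53553, +0.29289); max(|x|,|y|,|x±y|/√2) = 0.58579 ≤ 1 ⇒ ∈ W
candidate 3: n = (1, 0, 1, 1) → π⊥ ≈ (+1.70711, -0.29289); max(|x|,|y|,|x±y|/√2) = 1.70711 > 1 ⇒ ∉ W
candidate 4: n = (-2, -3, 3, 1) → π⊥ ≈ (+0.82843, -4.41421); max(|x|,|y|,|x±y|/√2) = 4.41421 > 1 ⇒ ∉ W
candidate 5: n = (0, -1, 0, -1) → π⊥ ≈ (+0.00000, -1.41421); max(|x|,|y|,|x±y|/√2) = 1.41421 > 1 ⇒ ∉ W
candidate 6: n = (0, 1, -2, 1) → π⊥ ≈ (+0.00000, +3.41421); max(|x|,|y|,|x±y|/√2) = 3.41421 > 1 ⇒ ∉ W
candidate 7: n = (1, 2, 2, 0) → π⊥ ≈ (-0.41421, -0.58579); max(|x|,|y|,|x±y|/√2) = 0.70711 ≤ 1 ⇒ ∈ W
candidate 8: n = (1, 1, 0, 1) → π⊥ ≈ (+1.00000, +1.41421); max(|x|,|y|,|x±y|/√2) = 1.70711 > 1 ⇒ ∉ W
candidate 9: n = (2, 1, -3, 3) → π⊥ ≈ (+3.41421, +5.82843); max(|x|,|y|,|x±y|/√2) = 6.53553 > 1 ⇒ ∉ W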